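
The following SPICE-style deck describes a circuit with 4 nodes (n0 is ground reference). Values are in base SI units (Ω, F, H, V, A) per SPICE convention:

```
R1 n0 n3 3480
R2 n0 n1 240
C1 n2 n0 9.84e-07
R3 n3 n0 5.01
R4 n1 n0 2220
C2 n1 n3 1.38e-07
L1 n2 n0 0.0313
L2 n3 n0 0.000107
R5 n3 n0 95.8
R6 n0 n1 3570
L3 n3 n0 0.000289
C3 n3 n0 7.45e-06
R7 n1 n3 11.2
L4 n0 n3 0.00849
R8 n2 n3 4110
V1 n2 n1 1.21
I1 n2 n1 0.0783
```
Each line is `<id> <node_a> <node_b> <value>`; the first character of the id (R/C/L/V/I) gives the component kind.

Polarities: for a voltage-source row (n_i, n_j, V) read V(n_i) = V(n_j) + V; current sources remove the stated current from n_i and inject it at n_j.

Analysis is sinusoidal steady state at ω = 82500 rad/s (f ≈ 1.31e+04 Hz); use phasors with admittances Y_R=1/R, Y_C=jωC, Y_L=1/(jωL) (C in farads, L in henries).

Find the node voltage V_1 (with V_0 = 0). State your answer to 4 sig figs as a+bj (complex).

-0.5740-0.4679j V

MNA unknowns: 3 node voltages V₁..V_3 plus 1 source current (V1)
R1: Y=0.0002874+0.000j on G[0,3]
R2: Y=0.004167+0.000j on G[0,1]
C1: Y=0.000+0.08118j on G[2,0]
R3: Y=0.1996+0.000j on G[3,0]
R4: Y=0.0004505+0.000j on G[1,0]
C2: Y=0.000+0.01138j on G[1,3]
L1: Y=0.000-0.0003873j on G[2,0]
L2: Y=0.000-0.1133j on G[3,0]
R5: Y=0.01044+0.000j on G[3,0]
R6: Y=0.0002801+0.000j on G[0,1]
L3: Y=0.000-0.04194j on G[3,0]
C3: Y=0.000+0.6146j on G[3,0]
R7: Y=0.08929+0.000j on G[1,3]
L4: Y=0.000-0.001428j on G[0,3]
R8: Y=0.0002433+0.000j on G[2,3]
V1: row V2−V1=1.21, i_V1 at 2,1
I1: z[2]−=0.0783, z[1]+=0.0783
solve → V1=-0.5740-0.4679j, V2=0.6360-0.4679j, V3=-0.1175+0.02244j
aux → i_V1=-0.1163-0.05127j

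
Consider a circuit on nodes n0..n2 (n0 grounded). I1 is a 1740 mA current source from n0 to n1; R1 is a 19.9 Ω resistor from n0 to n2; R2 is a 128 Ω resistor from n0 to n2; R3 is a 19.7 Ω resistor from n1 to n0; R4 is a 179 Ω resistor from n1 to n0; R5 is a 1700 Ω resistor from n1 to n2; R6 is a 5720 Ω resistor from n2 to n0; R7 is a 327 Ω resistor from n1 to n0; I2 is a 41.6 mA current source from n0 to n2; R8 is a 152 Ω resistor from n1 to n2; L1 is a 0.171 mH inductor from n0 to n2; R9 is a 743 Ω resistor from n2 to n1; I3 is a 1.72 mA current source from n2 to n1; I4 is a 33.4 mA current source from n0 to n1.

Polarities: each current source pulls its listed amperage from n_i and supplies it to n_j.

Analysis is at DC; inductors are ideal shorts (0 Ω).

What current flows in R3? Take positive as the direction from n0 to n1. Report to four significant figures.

MNA unknowns: 2 node voltages V₁..V_2 plus 1 source current (L1)
I1: z[0]−=1.74, z[1]+=1.74
R1: Y=0.05025 on G[0,2]
R2: Y=0.007812 on G[0,2]
R3: Y=0.05076 on G[1,0]
R4: Y=0.005587 on G[1,0]
R5: Y=0.0005882 on G[1,2]
R6: Y=0.0001748 on G[2,0]
R7: Y=0.003058 on G[1,0]
I2: z[0]−=0.0416, z[2]+=0.0416
R8: Y=0.006579 on G[1,2]
L1: row V0−V2=0, i_L1 at 0,2
R9: Y=0.001346 on G[2,1]
I3: z[2]−=0.00172, z[1]+=0.00172
I4: z[0]−=0.0334, z[1]+=0.0334
solve → V1=26.14, V2=0.000
aux → i_L1=-0.2624

-1.327 A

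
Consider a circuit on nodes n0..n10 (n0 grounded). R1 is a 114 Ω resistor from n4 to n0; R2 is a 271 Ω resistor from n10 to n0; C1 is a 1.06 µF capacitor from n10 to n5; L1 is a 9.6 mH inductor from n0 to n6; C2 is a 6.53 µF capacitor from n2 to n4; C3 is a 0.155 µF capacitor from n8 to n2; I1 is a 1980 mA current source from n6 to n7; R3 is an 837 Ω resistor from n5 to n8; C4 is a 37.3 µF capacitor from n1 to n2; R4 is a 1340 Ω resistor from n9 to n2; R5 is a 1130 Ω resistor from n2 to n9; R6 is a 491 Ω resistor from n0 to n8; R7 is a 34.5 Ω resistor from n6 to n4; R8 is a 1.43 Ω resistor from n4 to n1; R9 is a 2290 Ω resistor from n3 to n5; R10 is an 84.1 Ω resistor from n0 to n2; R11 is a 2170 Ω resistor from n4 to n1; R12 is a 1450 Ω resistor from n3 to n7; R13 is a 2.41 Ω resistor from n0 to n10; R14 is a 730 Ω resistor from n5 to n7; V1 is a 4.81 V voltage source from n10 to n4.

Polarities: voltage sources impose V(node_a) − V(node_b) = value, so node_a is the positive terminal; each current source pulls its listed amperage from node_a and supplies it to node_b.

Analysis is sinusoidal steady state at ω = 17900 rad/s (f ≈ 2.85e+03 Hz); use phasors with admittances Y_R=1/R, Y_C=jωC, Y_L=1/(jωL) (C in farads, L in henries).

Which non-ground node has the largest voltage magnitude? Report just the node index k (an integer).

Apply KCL at each of the 10 non-ground nodes and solve the resulting linear system.
Node n1: branches {C4, R8, R11} → V_1 = -4.166-0.8538j
Node n2: branches {C2, C3, C4, R4, R5, R10} → V_2 = -4.223-0.9965j
Node n3: branches {R9, R12} → V_3 = 745.9-103.6j
Node n4: branches {R1, C2, R7, R8, R11, V1} → V_4 = -4.302-0.7988j
Node n5: branches {C1, R3, R9, R14} → V_5 = 5.423-103.6j
Node n6: branches {L1, I1, R7} → V_6 = -69.64-14.78j
Node n7: branches {I1, R12, R14} → V_7 = 1215-103.6j
Node n8: branches {C3, R3, R6} → V_8 = -19.08-25.55j
Node n9: branches {R4, R5} → V_9 = -4.223-0.9965j
Node n10: branches {R2, C1, R13, V1} → V_10 = 0.5084-0.7988j
Source currents: i(V1)=1.738+0.4276j

7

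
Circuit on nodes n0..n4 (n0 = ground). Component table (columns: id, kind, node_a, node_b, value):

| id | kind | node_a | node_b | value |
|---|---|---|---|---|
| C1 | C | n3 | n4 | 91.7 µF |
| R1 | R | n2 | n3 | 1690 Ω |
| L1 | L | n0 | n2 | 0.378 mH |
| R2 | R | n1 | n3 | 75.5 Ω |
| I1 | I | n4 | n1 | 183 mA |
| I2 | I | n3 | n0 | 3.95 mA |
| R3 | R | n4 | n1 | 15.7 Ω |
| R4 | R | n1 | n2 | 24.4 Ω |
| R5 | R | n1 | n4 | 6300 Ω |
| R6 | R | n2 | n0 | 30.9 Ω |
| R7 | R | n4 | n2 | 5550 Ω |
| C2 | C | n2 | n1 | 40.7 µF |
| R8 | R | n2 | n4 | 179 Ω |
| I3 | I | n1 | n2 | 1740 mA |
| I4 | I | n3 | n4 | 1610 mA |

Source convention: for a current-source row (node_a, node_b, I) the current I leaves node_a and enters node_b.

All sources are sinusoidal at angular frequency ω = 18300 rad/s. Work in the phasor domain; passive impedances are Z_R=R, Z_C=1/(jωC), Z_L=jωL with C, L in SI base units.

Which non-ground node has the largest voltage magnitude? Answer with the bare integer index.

MNA unknowns: 4 node voltages V₁..V_4
C1: Y=0.000+1.678j on G[3,4]
R1: Y=0.0005917+0.000j on G[2,3]
L1: Y=0.000-0.1446j on G[0,2]
R2: Y=0.01325+0.000j on G[1,3]
I1: z[4]−=0.183, z[1]+=0.183
I2: z[3]−=0.00395, z[0]+=0.00395
R3: Y=0.06369+0.000j on G[4,1]
R4: Y=0.04098+0.000j on G[1,2]
R5: Y=0.0001587+0.000j on G[1,4]
R6: Y=0.03236+0.000j on G[2,0]
R7: Y=0.0001802+0.000j on G[4,2]
C2: Y=0.000+0.7448j on G[2,1]
R8: Y=0.005587+0.000j on G[2,4]
I3: z[1]−=1.74, z[2]+=1.74
I4: z[3]−=1.61, z[4]+=1.61
solve → V1=-0.1508+2.287j, V2=-0.005825-0.02602j, V3=-2.385+2.898j, V4=-2.379+1.955j

3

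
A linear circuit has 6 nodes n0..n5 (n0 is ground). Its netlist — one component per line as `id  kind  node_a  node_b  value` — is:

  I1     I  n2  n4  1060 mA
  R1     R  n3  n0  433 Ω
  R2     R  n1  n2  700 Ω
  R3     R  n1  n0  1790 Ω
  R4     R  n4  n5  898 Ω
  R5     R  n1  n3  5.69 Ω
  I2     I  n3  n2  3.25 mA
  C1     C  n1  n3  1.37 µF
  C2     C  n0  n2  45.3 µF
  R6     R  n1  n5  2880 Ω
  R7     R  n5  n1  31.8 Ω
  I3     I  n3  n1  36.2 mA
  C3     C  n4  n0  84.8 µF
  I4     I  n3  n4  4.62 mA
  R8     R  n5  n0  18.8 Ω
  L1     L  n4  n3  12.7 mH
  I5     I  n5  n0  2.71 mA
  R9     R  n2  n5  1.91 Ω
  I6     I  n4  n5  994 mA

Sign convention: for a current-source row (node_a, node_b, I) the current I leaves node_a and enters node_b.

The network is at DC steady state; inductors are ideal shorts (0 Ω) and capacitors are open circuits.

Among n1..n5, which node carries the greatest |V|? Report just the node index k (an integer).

2

MNA unknowns: 5 node voltages V₁..V_5 plus 1 source current (L1)
I1: z[2]−=1.06, z[4]+=1.06
R1: Y=0.002309 on G[3,0]
R2: Y=0.001429 on G[1,2]
R3: Y=0.0005587 on G[1,0]
R4: Y=0.001114 on G[4,5]
R5: Y=0.1757 on G[1,3]
I2: z[3]−=0.00325, z[2]+=0.00325
C1: Y=0.000 on G[1,3]
C2: Y=0.000 on G[0,2]
R6: Y=0.0003472 on G[1,5]
R7: Y=0.03145 on G[5,1]
I3: z[3]−=0.0362, z[1]+=0.0362
C3: Y=0.000 on G[4,0]
I4: z[3]−=0.00462, z[4]+=0.00462
R8: Y=0.05319 on G[5,0]
L1: row V4−V3=0, i_L1 at 4,3
I5: z[5]−=0.00271, z[0]+=0.00271
R9: Y=0.5236 on G[2,5]
I6: z[4]−=0.994, z[5]+=0.994
solve → V1=1.473, V2=-2.144, V3=1.593, V4=1.593, V5=-0.1356
aux → i_L1=0.06870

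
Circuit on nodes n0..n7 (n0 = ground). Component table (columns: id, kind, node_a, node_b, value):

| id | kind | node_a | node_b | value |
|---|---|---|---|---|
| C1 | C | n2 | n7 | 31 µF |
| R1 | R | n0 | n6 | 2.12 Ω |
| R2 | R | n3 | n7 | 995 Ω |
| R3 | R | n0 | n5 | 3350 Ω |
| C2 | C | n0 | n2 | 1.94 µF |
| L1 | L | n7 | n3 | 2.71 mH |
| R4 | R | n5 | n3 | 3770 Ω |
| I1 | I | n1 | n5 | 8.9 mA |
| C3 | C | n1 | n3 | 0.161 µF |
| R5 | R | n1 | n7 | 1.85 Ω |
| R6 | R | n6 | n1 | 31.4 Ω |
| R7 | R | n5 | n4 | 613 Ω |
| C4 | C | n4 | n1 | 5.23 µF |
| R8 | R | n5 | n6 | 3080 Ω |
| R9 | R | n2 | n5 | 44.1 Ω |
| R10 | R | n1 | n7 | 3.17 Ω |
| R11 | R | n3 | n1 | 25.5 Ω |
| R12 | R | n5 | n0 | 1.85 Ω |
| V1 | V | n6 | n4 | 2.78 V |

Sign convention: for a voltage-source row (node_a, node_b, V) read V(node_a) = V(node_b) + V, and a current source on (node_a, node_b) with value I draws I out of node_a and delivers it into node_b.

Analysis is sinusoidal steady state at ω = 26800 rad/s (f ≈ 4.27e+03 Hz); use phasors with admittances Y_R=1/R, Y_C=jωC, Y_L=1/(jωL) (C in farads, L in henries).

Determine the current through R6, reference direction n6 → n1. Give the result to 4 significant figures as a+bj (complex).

0.06226+0.01783j A

Element admittances at ω=26800 rad/s:
  Y(C1) = 0.000+0.8308j S between n2,n7
  Y(R1) = 0.4717+0.000j S between n0,n6
  Y(R2) = 0.001005+0.000j S between n3,n7
  Y(R3) = 0.0002985+0.000j S between n0,n5
  Y(C2) = 0.000+0.05199j S between n0,n2
  Y(L1) = 0.000-0.01377j S between n7,n3
  Y(R4) = 0.0002653+0.000j S between n5,n3
  I1: injects 0.0089 A into n5 (from n1)
  Y(C3) = 0.000+0.004315j S between n1,n3
  Y(R5) = 0.5405+0.000j S between n1,n7
  Y(R6) = 0.03185+0.000j S between n6,n1
  Y(R7) = 0.001631+0.000j S between n5,n4
  Y(C4) = 0.000+0.1402j S between n4,n1
  Y(R8) = 0.0003247+0.000j S between n5,n6
  Y(R9) = 0.02268+0.000j S between n2,n5
  Y(R10) = 0.3155+0.000j S between n1,n7
  Y(R11) = 0.03922+0.000j S between n3,n1
  Y(R12) = 0.5405+0.000j S between n5,n0
  V1: constraint V(n6)−V(n4) = 2.78
Assemble and solve the 8×8 MNA system:
  V(n1)=-1.911-0.3533j  V(n2)=-1.767-0.2692j  V(n3)=-1.862-0.3458j  V(n4)=-2.736+0.2065j  V(n5)=-0.06382-0.01024j  V(n6)=0.04350+0.2065j  V(n7)=-1.884-0.2396j
  i(V1)=-0.08281-0.1153j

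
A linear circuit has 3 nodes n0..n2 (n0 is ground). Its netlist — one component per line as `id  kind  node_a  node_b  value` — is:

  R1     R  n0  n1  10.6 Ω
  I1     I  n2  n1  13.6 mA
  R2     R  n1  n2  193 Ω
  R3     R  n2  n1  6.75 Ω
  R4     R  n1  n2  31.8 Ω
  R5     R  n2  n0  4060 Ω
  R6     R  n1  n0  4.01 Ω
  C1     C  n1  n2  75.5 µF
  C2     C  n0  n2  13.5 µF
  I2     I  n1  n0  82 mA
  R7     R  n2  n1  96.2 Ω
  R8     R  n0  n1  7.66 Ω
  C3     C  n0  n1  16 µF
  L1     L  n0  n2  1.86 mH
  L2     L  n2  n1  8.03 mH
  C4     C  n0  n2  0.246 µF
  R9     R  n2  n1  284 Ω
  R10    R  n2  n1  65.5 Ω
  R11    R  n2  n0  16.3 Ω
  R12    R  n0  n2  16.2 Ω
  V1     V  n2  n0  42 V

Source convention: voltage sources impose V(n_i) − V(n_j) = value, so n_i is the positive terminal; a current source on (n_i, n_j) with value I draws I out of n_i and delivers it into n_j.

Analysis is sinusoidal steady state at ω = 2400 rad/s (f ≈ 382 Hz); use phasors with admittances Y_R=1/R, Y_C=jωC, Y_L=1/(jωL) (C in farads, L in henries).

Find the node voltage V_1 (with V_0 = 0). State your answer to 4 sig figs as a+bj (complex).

MNA unknowns: 2 node voltages V₁..V_2 plus 1 source current (V1)
R1: Y=0.09434+0.000j on G[0,1]
I1: z[2]−=0.0136, z[1]+=0.0136
R2: Y=0.005181+0.000j on G[1,2]
R3: Y=0.1481+0.000j on G[2,1]
R4: Y=0.03145+0.000j on G[1,2]
R5: Y=0.0002463+0.000j on G[2,0]
R6: Y=0.2494+0.000j on G[1,0]
C1: Y=0.000+0.1812j on G[1,2]
C2: Y=0.000+0.03240j on G[0,2]
I2: z[1]−=0.082, z[0]+=0.082
R7: Y=0.01040+0.000j on G[2,1]
R8: Y=0.1305+0.000j on G[0,1]
C3: Y=0.000+0.03840j on G[0,1]
L1: Y=0.000-0.2240j on G[0,2]
L2: Y=0.000-0.05189j on G[2,1]
C4: Y=0.000+0.0005904j on G[0,2]
R9: Y=0.003521+0.000j on G[2,1]
R10: Y=0.01527+0.000j on G[2,1]
R11: Y=0.06135+0.000j on G[2,0]
R12: Y=0.06173+0.000j on G[0,2]
V1: row V2−V0=42, i_V1 at 2,0
solve → V1=14.05+4.468j, V2=42.00+0.000j
aux → i_V1=-11.75+5.364j

14.05+4.468j V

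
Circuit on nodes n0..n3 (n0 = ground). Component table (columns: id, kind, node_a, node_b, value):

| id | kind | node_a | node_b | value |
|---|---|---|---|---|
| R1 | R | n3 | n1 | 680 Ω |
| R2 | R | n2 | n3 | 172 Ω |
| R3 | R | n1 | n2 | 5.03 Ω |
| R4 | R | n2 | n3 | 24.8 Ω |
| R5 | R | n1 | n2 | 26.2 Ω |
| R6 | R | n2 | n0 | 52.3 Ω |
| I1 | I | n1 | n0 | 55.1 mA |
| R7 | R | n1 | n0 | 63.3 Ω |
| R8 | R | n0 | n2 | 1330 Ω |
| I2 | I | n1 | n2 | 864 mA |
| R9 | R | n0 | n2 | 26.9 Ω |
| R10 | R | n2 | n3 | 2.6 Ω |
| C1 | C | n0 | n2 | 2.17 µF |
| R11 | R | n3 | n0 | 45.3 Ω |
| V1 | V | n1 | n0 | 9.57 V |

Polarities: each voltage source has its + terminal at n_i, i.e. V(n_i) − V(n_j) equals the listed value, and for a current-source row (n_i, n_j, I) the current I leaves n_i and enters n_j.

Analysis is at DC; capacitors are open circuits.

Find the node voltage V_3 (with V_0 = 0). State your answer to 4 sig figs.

9.458 V

Apply KCL at each of the 3 non-ground nodes and solve the resulting linear system.
Node n1: branches {R1, R3, R5, I1, R7, I2, V1} → V_1 = 9.570
Node n2: branches {R2, R3, R4, R5, R6, R8, I2, R9, R10, C1} → V_2 = 9.942
Node n3: branches {R1, R2, R4, R10, R11} → V_3 = 9.458
Source currents: i(V1)=-0.9822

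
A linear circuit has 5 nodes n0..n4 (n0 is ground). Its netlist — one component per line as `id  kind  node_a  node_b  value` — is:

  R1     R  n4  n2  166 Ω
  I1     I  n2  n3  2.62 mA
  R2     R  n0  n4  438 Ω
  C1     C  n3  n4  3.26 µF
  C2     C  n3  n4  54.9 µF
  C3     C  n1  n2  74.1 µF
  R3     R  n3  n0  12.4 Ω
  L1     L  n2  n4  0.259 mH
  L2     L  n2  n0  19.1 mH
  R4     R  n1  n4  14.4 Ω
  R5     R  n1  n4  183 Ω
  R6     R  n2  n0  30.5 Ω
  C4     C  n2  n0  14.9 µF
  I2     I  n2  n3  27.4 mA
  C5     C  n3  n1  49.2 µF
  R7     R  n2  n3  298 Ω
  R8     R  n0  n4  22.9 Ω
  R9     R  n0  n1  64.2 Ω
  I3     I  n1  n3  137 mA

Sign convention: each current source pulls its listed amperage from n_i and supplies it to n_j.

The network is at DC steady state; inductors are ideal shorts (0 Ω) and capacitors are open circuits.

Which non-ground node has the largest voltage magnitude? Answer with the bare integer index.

Apply KCL at each of the 4 non-ground nodes and solve the resulting linear system.
Node n1: branches {C3, R4, R5, C5, R9, I3} → V_1 = -1.514
Node n2: branches {R1, I1, C3, L1, L2, R6, C4, I2, R7} → V_2 = 0.000
Node n3: branches {I1, C1, C2, R3, I2, C5, R7, I3} → V_3 = 1.988
Node n4: branches {R1, R2, C1, C2, L1, R4, R5, R8} → V_4 = 0.000
Source currents: i(L1)=0.1134, i(L2)=-0.1368

3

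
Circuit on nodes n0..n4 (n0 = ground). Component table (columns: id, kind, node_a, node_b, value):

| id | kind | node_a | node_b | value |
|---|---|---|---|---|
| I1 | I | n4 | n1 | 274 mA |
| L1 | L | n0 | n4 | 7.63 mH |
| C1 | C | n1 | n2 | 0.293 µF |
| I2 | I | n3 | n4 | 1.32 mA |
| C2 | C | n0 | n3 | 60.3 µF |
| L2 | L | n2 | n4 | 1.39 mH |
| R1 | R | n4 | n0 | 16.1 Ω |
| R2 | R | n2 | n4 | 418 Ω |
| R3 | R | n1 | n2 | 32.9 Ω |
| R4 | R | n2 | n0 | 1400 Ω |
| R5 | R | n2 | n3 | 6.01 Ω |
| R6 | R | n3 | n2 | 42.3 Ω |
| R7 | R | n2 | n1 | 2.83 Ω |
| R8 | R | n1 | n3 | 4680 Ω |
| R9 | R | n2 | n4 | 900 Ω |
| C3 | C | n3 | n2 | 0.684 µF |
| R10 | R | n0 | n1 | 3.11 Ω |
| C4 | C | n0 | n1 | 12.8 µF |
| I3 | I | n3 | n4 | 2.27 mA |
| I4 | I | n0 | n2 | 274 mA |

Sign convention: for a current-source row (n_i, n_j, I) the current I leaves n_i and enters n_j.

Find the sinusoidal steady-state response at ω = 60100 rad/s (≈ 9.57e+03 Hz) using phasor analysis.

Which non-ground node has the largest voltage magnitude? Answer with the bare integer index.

4

Element admittances at ω=60100 rad/s:
  I1: injects 0.274 A into n1 (from n4)
  Y(L1) = 0.000-0.002181j S between n0,n4
  Y(C1) = 0.000+0.01761j S between n1,n2
  I2: injects 0.00132 A into n4 (from n3)
  Y(C2) = 0.000+3.624j S between n0,n3
  Y(L2) = 0.000-0.01197j S between n2,n4
  Y(R1) = 0.06211+0.000j S between n4,n0
  Y(R2) = 0.002392+0.000j S between n2,n4
  Y(R3) = 0.03040+0.000j S between n1,n2
  Y(R4) = 0.0007143+0.000j S between n2,n0
  Y(R5) = 0.1664+0.000j S between n2,n3
  Y(R6) = 0.02364+0.000j S between n3,n2
  Y(R7) = 0.3534+0.000j S between n2,n1
  Y(R8) = 0.0002137+0.000j S between n1,n3
  Y(R9) = 0.001111+0.000j S between n2,n4
  Y(C3) = 0.000+0.04111j S between n3,n2
  Y(R10) = 0.3215+0.000j S between n0,n1
  Y(C4) = 0.000+0.7693j S between n0,n1
  I3: injects 0.00227 A into n4 (from n3)
  I4: injects 0.274 A into n2 (from n0)
Assemble and solve the 4×4 MNA system:
  V(n1)=0.2605-0.4111j  V(n2)=0.5964-0.2490j  V(n3)=-0.004531-0.03298j  V(n4)=-3.926-0.9688j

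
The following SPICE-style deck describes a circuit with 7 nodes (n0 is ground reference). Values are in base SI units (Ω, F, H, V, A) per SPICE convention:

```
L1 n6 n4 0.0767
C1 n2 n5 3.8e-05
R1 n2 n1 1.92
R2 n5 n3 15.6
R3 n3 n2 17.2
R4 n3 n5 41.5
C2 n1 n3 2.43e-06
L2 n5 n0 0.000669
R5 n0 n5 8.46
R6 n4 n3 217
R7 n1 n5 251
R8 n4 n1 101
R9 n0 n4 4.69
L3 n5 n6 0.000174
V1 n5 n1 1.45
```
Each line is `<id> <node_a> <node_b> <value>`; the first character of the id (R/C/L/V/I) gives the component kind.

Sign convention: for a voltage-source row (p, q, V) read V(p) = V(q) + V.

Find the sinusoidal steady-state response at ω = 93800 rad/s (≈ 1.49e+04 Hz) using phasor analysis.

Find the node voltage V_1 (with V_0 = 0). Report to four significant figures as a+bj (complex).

-1.320+0.03652j V

Apply KCL at each of the 6 non-ground nodes and solve the resulting linear system.
Node n1: branches {R1, C2, R7, R8, V1} → V_1 = -1.320+0.03652j
Node n2: branches {C1, R1, R3} → V_2 = 0.08343+0.2568j
Node n3: branches {R2, R3, R4, C2, R6} → V_3 = -0.8473-0.5945j
Node n4: branches {L1, R6, R8, R9} → V_4 = -0.07453-0.01057j
Node n5: branches {C1, R2, R4, L2, R5, R7, L3, V1} → V_5 = 0.1295+0.03652j
Node n6: branches {L1, L3} → V_6 = 0.1291+0.03641j
Source currents: i(V1)=-0.8932-0.2221j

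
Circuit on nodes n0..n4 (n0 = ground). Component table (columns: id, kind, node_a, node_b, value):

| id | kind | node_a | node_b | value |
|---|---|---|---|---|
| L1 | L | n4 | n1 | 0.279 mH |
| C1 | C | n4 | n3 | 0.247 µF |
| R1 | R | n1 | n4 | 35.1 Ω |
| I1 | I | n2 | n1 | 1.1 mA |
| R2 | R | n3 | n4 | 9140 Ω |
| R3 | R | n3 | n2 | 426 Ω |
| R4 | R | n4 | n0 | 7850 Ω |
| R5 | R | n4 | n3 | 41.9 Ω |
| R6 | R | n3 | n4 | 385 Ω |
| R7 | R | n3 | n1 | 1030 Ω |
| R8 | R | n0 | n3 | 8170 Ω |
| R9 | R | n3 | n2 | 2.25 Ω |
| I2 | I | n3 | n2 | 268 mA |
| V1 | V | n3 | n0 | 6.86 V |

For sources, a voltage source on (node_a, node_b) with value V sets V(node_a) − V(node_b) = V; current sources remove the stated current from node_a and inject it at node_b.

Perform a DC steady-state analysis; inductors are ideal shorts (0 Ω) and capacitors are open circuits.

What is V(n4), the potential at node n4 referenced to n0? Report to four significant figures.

MNA unknowns: 4 node voltages V₁..V_4 plus 2 source currents (L1, V1)
L1: row V4−V1=0, i_L1 at 4,1
C1: Y=0.000 on G[4,3]
R1: Y=0.02849 on G[1,4]
I1: z[2]−=0.0011, z[1]+=0.0011
R2: Y=0.0001094 on G[3,4]
R3: Y=0.002347 on G[3,2]
R4: Y=0.0001274 on G[4,0]
R5: Y=0.02387 on G[4,3]
R6: Y=0.002597 on G[3,4]
R7: Y=0.0009709 on G[3,1]
R8: Y=0.0001224 on G[0,3]
R9: Y=0.4444 on G[3,2]
I2: z[3]−=0.268, z[2]+=0.268
V1: row V3−V0=6.86, i_V1 at 3,0
solve → V1=6.868, V2=7.457, V3=6.860, V4=6.868
aux → i_L1=-0.001092, i_V1=-0.001715

6.868 V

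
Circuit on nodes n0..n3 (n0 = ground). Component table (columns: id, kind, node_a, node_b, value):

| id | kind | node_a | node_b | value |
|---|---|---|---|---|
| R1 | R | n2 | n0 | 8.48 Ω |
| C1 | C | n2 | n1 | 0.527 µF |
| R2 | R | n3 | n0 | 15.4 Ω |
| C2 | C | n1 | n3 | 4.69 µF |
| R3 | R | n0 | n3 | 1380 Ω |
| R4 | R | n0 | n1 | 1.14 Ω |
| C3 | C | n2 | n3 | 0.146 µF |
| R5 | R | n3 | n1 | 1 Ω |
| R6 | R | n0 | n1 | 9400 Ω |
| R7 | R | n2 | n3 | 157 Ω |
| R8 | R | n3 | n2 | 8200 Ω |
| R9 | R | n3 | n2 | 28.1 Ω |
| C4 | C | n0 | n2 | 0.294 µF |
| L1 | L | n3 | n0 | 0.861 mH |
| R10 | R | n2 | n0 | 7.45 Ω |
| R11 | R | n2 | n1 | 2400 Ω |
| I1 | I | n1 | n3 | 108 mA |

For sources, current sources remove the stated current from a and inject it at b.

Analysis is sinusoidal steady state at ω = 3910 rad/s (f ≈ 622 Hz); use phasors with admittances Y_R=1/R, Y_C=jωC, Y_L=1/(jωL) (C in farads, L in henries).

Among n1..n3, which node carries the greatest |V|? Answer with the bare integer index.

MNA unknowns: 3 node voltages V₁..V_3
R1: Y=0.1179+0.000j on G[2,0]
C1: Y=0.000+0.002061j on G[2,1]
R2: Y=0.06494+0.000j on G[3,0]
C2: Y=0.000+0.01834j on G[1,3]
R3: Y=0.0007246+0.000j on G[0,3]
R4: Y=0.8772+0.000j on G[0,1]
C3: Y=0.000+0.0005709j on G[2,3]
R5: Y=1.000+0.000j on G[3,1]
R6: Y=0.0001064+0.000j on G[0,1]
R7: Y=0.006369+0.000j on G[2,3]
R8: Y=0.0001220+0.000j on G[3,2]
R9: Y=0.03559+0.000j on G[3,2]
C4: Y=0.000+0.001150j on G[0,2]
L1: Y=0.000-0.2970j on G[3,0]
R10: Y=0.1342+0.000j on G[2,0]
R11: Y=0.0004167+0.000j on G[2,1]
I1: z[1]−=0.108, z[3]+=0.108
solve → V1=-0.02011+0.01978j, V2=0.009896+0.004955j, V3=0.07050+0.03542j

3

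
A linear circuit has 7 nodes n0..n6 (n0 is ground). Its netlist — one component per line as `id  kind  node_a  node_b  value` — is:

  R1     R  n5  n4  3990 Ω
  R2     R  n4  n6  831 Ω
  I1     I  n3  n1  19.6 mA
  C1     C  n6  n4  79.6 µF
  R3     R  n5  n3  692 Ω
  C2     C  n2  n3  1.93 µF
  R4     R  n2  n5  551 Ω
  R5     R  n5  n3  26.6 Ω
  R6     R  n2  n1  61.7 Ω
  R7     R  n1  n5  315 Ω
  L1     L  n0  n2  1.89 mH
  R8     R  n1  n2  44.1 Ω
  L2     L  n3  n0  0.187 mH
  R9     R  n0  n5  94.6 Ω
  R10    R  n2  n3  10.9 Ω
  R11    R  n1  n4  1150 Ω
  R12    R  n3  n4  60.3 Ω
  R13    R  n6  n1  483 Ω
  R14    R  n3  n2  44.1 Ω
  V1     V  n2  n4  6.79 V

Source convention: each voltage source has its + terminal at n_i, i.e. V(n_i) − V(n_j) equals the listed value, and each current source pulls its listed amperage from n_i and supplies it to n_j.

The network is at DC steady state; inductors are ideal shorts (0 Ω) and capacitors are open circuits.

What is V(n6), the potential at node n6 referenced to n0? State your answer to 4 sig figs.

MNA unknowns: 6 node voltages V₁..V_6 plus 3 source currents (L1, L2, V1)
R1: Y=0.0002506 on G[5,4]
R2: Y=0.001203 on G[4,6]
I1: z[3]−=0.0196, z[1]+=0.0196
C1: Y=0.000 on G[6,4]
R3: Y=0.001445 on G[5,3]
C2: Y=0.000 on G[2,3]
R4: Y=0.001815 on G[2,5]
R5: Y=0.03759 on G[5,3]
R6: Y=0.01621 on G[2,1]
R7: Y=0.003175 on G[1,5]
L1: row V0−V2=0, i_L1 at 0,2
R8: Y=0.02268 on G[1,2]
L2: row V3−V0=0, i_L2 at 3,0
R9: Y=0.01057 on G[0,5]
R10: Y=0.09174 on G[2,3]
R11: Y=0.0008696 on G[1,4]
R12: Y=0.01658 on G[3,4]
R13: Y=0.002070 on G[6,1]
R14: Y=0.02268 on G[3,2]
V1: row V2−V4=6.79, i_V1 at 2,4
solve → V1=0.1938, V2=0.000, V3=0.000, V4=-6.790, V5=-0.01981, V6=-2.373
aux → i_L1=-0.1332, i_L2=-0.1330, i_V1=-0.1257

-2.373 V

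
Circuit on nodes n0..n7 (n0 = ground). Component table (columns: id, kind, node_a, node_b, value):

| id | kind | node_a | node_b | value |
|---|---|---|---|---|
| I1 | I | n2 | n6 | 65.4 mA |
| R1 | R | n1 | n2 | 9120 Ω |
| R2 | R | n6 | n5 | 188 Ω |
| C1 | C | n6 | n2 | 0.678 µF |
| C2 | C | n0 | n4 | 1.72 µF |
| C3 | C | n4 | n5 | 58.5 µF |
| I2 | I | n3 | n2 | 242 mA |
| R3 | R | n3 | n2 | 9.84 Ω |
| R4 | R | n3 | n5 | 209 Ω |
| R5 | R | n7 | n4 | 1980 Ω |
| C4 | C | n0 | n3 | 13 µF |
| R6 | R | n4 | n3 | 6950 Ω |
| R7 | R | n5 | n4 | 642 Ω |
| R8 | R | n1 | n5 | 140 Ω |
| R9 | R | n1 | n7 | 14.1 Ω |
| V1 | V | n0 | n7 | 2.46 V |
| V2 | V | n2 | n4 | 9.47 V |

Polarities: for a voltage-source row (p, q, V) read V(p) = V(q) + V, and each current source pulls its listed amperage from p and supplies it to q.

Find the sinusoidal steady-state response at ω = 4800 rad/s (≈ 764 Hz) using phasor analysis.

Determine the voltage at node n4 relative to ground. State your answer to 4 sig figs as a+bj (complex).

Apply KCL at each of the 7 non-ground nodes and solve the resulting linear system.
Node n1: branches {R1, R8, R9} → V_1 = -2.753-0.02693j
Node n2: branches {I1, R1, C1, I2, R3, V2} → V_2 = 3.719+0.1070j
Node n3: branches {I2, R3, R4, C4, R6} → V_3 = 0.7906-0.3741j
Node n4: branches {C2, C3, R5, R6, R7, V2} → V_4 = -5.751+0.1070j
Node n5: branches {R2, C3, R4, R7, R8} → V_5 = -5.764-0.2964j
Node n6: branches {I1, R2, C1} → V_6 = 5.585-1.438j
Node n7: branches {R5, R9, V1} → V_7 = -2.460+0.000j
Source currents: i(V1)=0.02246+0.001856j, i(V2)=-0.1167-0.04283j

-5.751+0.1070j V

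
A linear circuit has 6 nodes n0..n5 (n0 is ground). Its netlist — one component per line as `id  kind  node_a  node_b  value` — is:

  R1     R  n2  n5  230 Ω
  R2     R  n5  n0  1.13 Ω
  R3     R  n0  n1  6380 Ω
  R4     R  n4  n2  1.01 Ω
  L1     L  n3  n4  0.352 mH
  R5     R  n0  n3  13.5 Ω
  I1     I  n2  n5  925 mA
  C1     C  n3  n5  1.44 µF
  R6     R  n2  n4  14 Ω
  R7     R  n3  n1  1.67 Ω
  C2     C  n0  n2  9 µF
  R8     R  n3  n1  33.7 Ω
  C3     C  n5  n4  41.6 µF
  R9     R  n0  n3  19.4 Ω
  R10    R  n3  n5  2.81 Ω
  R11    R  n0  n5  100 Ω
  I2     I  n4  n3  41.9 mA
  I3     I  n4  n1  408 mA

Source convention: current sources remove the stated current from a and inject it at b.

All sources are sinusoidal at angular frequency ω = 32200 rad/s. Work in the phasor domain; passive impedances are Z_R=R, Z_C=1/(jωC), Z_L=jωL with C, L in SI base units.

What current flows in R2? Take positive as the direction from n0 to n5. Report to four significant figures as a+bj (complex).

MNA unknowns: 5 node voltages V₁..V_5
R1: Y=0.004348+0.000j on G[2,5]
R2: Y=0.8850+0.000j on G[5,0]
R3: Y=0.0001567+0.000j on G[0,1]
R4: Y=0.9901+0.000j on G[4,2]
L1: Y=0.000-0.08823j on G[3,4]
R5: Y=0.07407+0.000j on G[0,3]
I1: z[2]−=0.925, z[5]+=0.925
C1: Y=0.000+0.04637j on G[3,5]
R6: Y=0.07143+0.000j on G[2,4]
R7: Y=0.5988+0.000j on G[3,1]
C2: Y=0.000+0.2898j on G[0,2]
R8: Y=0.02967+0.000j on G[3,1]
C3: Y=0.000+1.340j on G[5,4]
R9: Y=0.05155+0.000j on G[0,3]
R10: Y=0.3559+0.000j on G[3,5]
R11: Y=0.01000+0.000j on G[0,5]
I2: z[4]−=0.0419, z[3]+=0.0419
I3: z[4]−=0.408, z[1]+=0.408
solve → V1=1.860+0.1648j, V2=-0.3943+1.056j, V3=1.211+0.1648j, V4=0.1865+0.9525j, V5=0.1717+0.1045j

-0.1520-0.09248j A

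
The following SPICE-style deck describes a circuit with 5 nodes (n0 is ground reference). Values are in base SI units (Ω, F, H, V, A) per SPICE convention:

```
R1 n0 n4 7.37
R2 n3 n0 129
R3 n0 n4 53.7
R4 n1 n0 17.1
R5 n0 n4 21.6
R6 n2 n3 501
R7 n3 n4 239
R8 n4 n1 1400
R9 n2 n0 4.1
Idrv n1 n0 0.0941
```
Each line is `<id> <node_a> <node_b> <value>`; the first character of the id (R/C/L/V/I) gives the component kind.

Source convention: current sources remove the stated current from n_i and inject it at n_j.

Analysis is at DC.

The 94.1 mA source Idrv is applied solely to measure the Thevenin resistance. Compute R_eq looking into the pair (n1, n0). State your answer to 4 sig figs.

Apply KCL at each of the 4 non-ground nodes and solve the resulting linear system.
Node n1: branches {R4, R8, Idrv} → V_1 = -1.590
Node n2: branches {R6, R9} → V_2 = -1.357e-05
Node n3: branches {R2, R6, R7} → V_3 = -0.001672
Node n4: branches {R1, R3, R5, R7, R8} → V_4 = -0.005560

R_eq = 16.89 Ω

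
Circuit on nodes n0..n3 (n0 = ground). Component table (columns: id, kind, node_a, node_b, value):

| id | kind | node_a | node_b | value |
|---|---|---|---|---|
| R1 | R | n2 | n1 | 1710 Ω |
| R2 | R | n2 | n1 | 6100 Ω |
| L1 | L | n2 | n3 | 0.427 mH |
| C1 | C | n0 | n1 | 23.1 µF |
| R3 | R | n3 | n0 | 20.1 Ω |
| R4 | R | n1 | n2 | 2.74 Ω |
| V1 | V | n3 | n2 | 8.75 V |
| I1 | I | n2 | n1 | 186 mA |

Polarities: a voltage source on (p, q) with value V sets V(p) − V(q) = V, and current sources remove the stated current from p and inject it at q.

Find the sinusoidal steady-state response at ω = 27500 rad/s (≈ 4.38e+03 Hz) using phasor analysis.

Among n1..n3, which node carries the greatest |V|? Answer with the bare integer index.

Element admittances at ω=27500 rad/s:
  Y(R1) = 0.0005848+0.000j S between n2,n1
  Y(R2) = 0.0001639+0.000j S between n2,n1
  Y(L1) = 0.000-0.08516j S between n2,n3
  Y(C1) = 0.000+0.6352j S between n0,n1
  Y(R3) = 0.04975+0.000j S between n3,n0
  Y(R4) = 0.3650+0.000j S between n1,n2
  V1: constraint V(n3)−V(n2) = 8.75
  I1: injects 0.186 A into n1 (from n2)
Assemble and solve the 4×4 MNA system:
  V(n1)=-0.03898+0.5655j  V(n2)=-1.530+0.4978j  V(n3)=7.220+0.4978j
  i(V1)=-0.3592+0.7204j

3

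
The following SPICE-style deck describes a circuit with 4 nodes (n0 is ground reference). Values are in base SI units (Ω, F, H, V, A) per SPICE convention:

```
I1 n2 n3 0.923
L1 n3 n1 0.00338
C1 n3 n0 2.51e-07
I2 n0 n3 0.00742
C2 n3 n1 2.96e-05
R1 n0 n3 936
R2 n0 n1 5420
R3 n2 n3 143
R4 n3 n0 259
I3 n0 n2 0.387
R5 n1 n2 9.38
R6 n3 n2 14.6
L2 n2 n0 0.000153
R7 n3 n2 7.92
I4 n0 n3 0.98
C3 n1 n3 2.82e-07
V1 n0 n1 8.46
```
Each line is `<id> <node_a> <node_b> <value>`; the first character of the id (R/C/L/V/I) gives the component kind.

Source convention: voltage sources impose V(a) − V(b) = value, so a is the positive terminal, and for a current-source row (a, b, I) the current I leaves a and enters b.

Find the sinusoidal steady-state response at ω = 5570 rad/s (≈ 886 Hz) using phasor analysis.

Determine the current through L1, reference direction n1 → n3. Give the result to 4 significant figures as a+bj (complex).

Apply KCL at each of the 3 non-ground nodes and solve the resulting linear system.
Node n1: branches {L1, C2, R2, R5, C3, V1} → V_1 = -8.460+0.000j
Node n2: branches {I1, R3, I3, R5, R6, L2, R7} → V_2 = 1.301-0.5641j
Node n3: branches {I1, L1, C1, I2, C2, R1, R3, R4, R6, R7, I4, C3} → V_3 = 5.835-8.428j
Source currents: i(V1)=-1.997-1.560j

0.4477+0.7593j A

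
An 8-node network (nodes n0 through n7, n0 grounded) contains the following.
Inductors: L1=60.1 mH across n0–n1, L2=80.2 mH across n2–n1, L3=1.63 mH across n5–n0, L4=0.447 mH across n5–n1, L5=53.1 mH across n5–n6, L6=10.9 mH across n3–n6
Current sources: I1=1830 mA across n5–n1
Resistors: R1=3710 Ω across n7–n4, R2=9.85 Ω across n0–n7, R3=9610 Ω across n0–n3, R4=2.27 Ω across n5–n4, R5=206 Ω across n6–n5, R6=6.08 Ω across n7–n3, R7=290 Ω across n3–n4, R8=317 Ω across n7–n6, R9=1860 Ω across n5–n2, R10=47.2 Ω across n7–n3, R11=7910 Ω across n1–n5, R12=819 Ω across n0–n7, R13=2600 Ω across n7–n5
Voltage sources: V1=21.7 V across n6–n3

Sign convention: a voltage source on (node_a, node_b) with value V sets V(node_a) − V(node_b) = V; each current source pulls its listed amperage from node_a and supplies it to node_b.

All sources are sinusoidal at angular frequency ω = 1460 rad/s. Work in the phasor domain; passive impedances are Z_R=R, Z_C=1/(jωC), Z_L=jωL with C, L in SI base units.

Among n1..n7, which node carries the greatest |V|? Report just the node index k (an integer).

6

Apply KCL at each of the 7 non-ground nodes and solve the resulting linear system.
Node n1: branches {L1, L2, I1, L4, R11} → V_1 = 0.5038+1.433j
Node n2: branches {L2, R9} → V_2 = 0.5780+1.429j
Node n3: branches {R3, R6, R7, R10, L6, V1} → V_3 = -2.186+3.290j
Node n4: branches {R1, R4, R7} → V_4 = 0.4851+0.2742j
Node n5: branches {L3, I1, R4, R5, L4, L5, R9, R11, R13} → V_5 = 0.5070+0.2495j
Node n6: branches {R5, L5, R8, L6, V1} → V_6 = 19.51+3.290j
Node n7: branches {R1, R2, R6, R8, R10, R12, R13} → V_7 = -1.177+2.126j
Source currents: i(V1)=-0.1968+1.590j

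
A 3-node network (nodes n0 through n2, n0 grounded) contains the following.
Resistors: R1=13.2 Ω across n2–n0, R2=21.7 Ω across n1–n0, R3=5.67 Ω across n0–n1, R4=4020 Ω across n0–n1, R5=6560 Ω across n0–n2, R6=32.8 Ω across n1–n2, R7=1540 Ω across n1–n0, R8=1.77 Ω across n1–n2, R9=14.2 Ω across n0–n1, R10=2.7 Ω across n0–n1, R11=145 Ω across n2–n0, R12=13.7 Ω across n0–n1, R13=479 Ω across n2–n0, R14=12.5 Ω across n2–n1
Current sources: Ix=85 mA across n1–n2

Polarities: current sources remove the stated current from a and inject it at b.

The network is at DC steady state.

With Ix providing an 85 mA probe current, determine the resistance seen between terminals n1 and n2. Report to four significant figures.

MNA unknowns: 2 node voltages V₁..V_2
R1: Y=0.07576 on G[2,0]
R2: Y=0.04608 on G[1,0]
R3: Y=0.1764 on G[0,1]
R4: Y=0.0002488 on G[0,1]
R5: Y=0.0001524 on G[0,2]
R6: Y=0.03049 on G[1,2]
R7: Y=0.0006494 on G[1,0]
R8: Y=0.5650 on G[1,2]
R9: Y=0.07042 on G[0,1]
R10: Y=0.3704 on G[0,1]
R11: Y=0.006897 on G[2,0]
R12: Y=0.07299 on G[0,1]
R13: Y=0.002088 on G[2,0]
R14: Y=0.08000 on G[2,1]
Ix: z[1]−=0.085, z[2]+=0.085
solve → V1=-0.01168, V2=0.1014

R_eq = 1.331 Ω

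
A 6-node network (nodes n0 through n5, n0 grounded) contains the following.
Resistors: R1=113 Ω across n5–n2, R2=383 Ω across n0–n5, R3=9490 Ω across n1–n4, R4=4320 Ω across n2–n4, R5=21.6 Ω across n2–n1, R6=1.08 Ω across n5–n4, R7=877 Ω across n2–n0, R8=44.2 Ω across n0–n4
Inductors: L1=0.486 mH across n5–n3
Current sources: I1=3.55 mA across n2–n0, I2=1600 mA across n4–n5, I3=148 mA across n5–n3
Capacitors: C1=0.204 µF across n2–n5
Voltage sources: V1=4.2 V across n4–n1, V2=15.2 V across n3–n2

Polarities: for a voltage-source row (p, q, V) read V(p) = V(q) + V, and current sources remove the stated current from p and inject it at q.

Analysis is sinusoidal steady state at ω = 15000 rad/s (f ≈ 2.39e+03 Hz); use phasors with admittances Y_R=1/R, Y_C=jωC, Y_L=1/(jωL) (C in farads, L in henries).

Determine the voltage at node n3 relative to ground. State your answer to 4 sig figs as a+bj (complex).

MNA unknowns: 5 node voltages V₁..V_5 plus 2 source currents (V1, V2)
R1: Y=0.008850+0.000j on G[5,2]
R2: Y=0.002611+0.000j on G[0,5]
L1: Y=0.000-0.1372j on G[5,3]
R3: Y=0.0001054+0.000j on G[1,4]
I1: z[2]−=0.00355, z[0]+=0.00355
R4: Y=0.0002315+0.000j on G[2,4]
I2: z[4]−=1.6, z[5]+=1.6
R5: Y=0.04630+0.000j on G[2,1]
I3: z[5]−=0.148, z[3]+=0.148
R6: Y=0.9259+0.000j on G[5,4]
R7: Y=0.001140+0.000j on G[2,0]
C1: Y=0.000+0.003060j on G[2,5]
R8: Y=0.02262+0.000j on G[0,4]
V1: row V4−V1=4.2, i_V1 at 4,1
V2: row V3−V2=15.2, i_V2 at 3,2
solve → V1=-4.043-0.1685j, V2=-11.41+4.246j, V3=3.788+4.246j, V4=0.1574-0.1685j, V5=2.261-0.3944j
aux → i_V1=0.3408-0.2044j, i_V2=-0.4885+0.2095j

3.788+4.246j V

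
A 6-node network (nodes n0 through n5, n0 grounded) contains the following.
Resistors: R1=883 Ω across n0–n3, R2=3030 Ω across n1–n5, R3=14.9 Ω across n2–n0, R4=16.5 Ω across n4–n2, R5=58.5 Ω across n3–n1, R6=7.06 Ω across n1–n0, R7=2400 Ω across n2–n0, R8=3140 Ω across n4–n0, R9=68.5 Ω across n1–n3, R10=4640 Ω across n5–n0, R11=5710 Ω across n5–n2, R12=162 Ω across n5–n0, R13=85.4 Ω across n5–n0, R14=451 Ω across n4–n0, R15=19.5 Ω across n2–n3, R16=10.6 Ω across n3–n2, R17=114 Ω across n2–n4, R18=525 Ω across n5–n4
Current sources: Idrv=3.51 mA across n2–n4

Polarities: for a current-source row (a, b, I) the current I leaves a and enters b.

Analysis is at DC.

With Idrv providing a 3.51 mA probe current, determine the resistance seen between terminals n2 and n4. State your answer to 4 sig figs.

Element admittances at DC:
  Y(R1) = 0.001133 S between n0,n3
  Y(R2) = 0.0003300 S between n1,n5
  Y(R3) = 0.06711 S between n2,n0
  Y(R4) = 0.06061 S between n4,n2
  Y(R5) = 0.01709 S between n3,n1
  Y(R6) = 0.1416 S between n1,n0
  Y(R7) = 0.0004167 S between n2,n0
  Y(R8) = 0.0003185 S between n4,n0
  Y(R9) = 0.01460 S between n1,n3
  Y(R10) = 0.0002155 S between n5,n0
  Y(R11) = 0.0001751 S between n5,n2
  Y(R12) = 0.006173 S between n5,n0
  Y(R13) = 0.01171 S between n5,n0
  Y(R14) = 0.002217 S between n4,n0
  Y(R15) = 0.05128 S between n2,n3
  Y(R16) = 0.09434 S between n3,n2
  Y(R17) = 0.008772 S between n2,n4
  Y(R18) = 0.001905 S between n5,n4
  Idrv: injects 0.00351 A into n4 (from n2)
Assemble and solve the 5×5 MNA system:
  V(n1)=-0.0003211  V(n2)=-0.002140  V(n3)=-0.001804  V(n4)=0.04565  V(n5)=0.004216

R_eq = 13.61 Ω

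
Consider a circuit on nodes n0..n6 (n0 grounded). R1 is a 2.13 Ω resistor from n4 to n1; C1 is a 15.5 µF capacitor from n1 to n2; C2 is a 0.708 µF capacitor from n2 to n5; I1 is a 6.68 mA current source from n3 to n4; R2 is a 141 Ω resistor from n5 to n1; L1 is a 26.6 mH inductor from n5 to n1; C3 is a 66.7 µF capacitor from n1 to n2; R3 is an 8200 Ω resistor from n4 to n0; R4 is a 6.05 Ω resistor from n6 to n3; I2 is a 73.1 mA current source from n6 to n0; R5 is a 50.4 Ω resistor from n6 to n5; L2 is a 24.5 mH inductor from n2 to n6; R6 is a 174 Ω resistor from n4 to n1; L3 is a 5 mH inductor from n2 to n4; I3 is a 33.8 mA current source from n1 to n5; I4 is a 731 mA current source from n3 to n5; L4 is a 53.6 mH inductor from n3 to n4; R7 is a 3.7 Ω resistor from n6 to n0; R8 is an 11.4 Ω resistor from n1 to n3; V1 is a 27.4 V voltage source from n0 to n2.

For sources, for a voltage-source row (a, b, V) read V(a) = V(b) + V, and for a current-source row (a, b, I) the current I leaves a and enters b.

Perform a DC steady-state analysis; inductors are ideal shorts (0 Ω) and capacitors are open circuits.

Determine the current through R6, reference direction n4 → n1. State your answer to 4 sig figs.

-0.007209 A

Apply KCL at each of the 6 non-ground nodes and solve the resulting linear system.
Node n1: branches {R1, C1, R2, L1, C3, R6, I3, R8} → V_1 = -26.15
Node n2: branches {C1, C2, C3, L2, L3, V1} → V_2 = -27.40
Node n3: branches {I1, R4, I4, L4, R8} → V_3 = -27.40
Node n4: branches {R1, I1, R3, R6, L3, L4} → V_4 = -27.40
Node n5: branches {C2, R2, L1, R5, I3, I4} → V_5 = -26.15
Node n6: branches {R4, I2, R5, L2, R7} → V_6 = -27.40
Source currents: i(L1)=0.7399, i(L2)=-7.357, i(L3)=0.02155, i(L4)=-0.6277, i(V1)=-7.336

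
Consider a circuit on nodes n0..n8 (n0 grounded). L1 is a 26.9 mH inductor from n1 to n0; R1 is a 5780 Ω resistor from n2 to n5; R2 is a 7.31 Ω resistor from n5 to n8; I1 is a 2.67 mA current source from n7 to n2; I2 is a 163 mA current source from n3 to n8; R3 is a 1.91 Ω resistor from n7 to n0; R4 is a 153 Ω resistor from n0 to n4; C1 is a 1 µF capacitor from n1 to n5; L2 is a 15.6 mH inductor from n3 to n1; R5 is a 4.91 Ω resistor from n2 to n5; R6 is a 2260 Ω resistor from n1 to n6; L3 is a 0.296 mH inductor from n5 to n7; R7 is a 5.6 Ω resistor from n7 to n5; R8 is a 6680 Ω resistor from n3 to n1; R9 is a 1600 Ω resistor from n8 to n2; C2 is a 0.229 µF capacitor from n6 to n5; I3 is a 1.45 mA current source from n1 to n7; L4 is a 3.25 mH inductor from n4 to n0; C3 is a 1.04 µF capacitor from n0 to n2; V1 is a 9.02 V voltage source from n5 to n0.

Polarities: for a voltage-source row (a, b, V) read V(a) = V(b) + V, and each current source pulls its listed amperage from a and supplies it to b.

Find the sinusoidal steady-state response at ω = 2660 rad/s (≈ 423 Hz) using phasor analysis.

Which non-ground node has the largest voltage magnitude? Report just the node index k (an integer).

Element admittances at ω=2660 rad/s:
  Y(L1) = 0.000-0.01398j S between n1,n0
  Y(R1) = 0.0001730+0.000j S between n2,n5
  Y(R2) = 0.1368+0.000j S between n5,n8
  I1: injects 0.00267 A into n2 (from n7)
  I2: injects 0.163 A into n8 (from n3)
  Y(R3) = 0.5236+0.000j S between n7,n0
  Y(R4) = 0.006536+0.000j S between n0,n4
  Y(C1) = 0.000+0.002660j S between n1,n5
  Y(L2) = 0.000-0.02410j S between n3,n1
  Y(R5) = 0.2037+0.000j S between n2,n5
  Y(R6) = 0.0004425+0.000j S between n1,n6
  Y(L3) = 0.000-1.270j S between n5,n7
  Y(R7) = 0.1786+0.000j S between n7,n5
  Y(R8) = 0.0001497+0.000j S between n3,n1
  Y(R9) = 0.0006250+0.000j S between n8,n2
  Y(C2) = 0.000+0.0006091j S between n6,n5
  I3: injects 0.00145 A into n7 (from n1)
  Y(L4) = 0.000-0.1157j S between n4,n0
  Y(C3) = 0.000+0.002766j S between n0,n2
  V1: constraint V(n5)−V(n0) = 9.02
Assemble and solve the 9×9 MNA system:
  V(n1)=-2.710-14.50j  V(n2)=9.035-0.1222j  V(n3)=-2.752-21.27j  V(n4)=0.000+0.000j  V(n5)=9.020+0.000j  V(n6)=-1.927+0.5682j  V(n7)=7.445-2.849j  V(n8)=10.21-0.0005560j
  i(V1)=-3.696+1.429j

3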